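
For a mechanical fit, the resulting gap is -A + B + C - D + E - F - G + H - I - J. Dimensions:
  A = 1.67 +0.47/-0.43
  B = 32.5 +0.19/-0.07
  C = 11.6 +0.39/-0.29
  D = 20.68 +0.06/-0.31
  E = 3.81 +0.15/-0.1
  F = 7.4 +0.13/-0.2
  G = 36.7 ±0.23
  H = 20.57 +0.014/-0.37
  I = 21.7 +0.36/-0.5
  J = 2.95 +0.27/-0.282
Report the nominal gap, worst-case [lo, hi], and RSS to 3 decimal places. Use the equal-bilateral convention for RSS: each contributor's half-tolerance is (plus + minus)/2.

Stack each dimension's contribution:
  -A: nom -1.670 → Σnom=-1.670; wc +0.430/-0.470 → slack +0.430/-0.470; half-tol=0.450, Σhalf²=0.202500
  +B: nom +32.500 → Σnom=30.830; wc +0.190/-0.070 → slack +0.620/-0.540; half-tol=0.130, Σhalf²=0.219400
  +C: nom +11.600 → Σnom=42.430; wc +0.390/-0.290 → slack +1.010/-0.830; half-tol=0.340, Σhalf²=0.335000
  -D: nom -20.680 → Σnom=21.750; wc +0.310/-0.060 → slack +1.320/-0.890; half-tol=0.185, Σhalf²=0.369225
  +E: nom +3.810 → Σnom=25.560; wc +0.150/-0.100 → slack +1.470/-0.990; half-tol=0.125, Σhalf²=0.384850
  -F: nom -7.400 → Σnom=18.160; wc +0.200/-0.130 → slack +1.670/-1.120; half-tol=0.165, Σhalf²=0.412075
  -G: nom -36.700 → Σnom=-18.540; wc +0.230/-0.230 → slack +1.900/-1.350; half-tol=0.230, Σhalf²=0.464975
  +H: nom +20.570 → Σnom=2.030; wc +0.014/-0.370 → slack +1.914/-1.720; half-tol=0.192, Σhalf²=0.501839
  -I: nom -21.700 → Σnom=-19.670; wc +0.500/-0.360 → slack +2.414/-2.080; half-tol=0.430, Σhalf²=0.686739
  -J: nom -2.950 → Σnom=-22.620; wc +0.282/-0.270 → slack +2.696/-2.350; half-tol=0.276, Σhalf²=0.762915
Nominal = -22.620. Worst-case = [-22.620 - 2.350, -22.620 + 2.696] = [-24.970, -19.924]. RSS = √0.762915 = 0.873.

nominal=-22.620 wc=[-24.970,-19.924] rss=0.873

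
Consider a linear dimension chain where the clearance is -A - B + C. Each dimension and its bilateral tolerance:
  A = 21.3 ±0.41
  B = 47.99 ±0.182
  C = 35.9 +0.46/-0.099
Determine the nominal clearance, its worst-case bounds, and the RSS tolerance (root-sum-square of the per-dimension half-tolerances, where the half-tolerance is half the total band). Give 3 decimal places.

Stack each dimension's contribution:
  -A: nom -21.300 → Σnom=-21.300; wc +0.410/-0.410 → slack +0.410/-0.410; half-tol=0.410, Σhalf²=0.168100
  -B: nom -47.990 → Σnom=-69.290; wc +0.182/-0.182 → slack +0.592/-0.592; half-tol=0.182, Σhalf²=0.201224
  +C: nom +35.900 → Σnom=-33.390; wc +0.460/-0.099 → slack +1.052/-0.691; half-tol=0.280, Σhalf²=0.279344
Nominal = -33.390. Worst-case = [-33.390 - 0.691, -33.390 + 1.052] = [-34.081, -32.338]. RSS = √0.279344 = 0.529.

nominal=-33.390 wc=[-34.081,-32.338] rss=0.529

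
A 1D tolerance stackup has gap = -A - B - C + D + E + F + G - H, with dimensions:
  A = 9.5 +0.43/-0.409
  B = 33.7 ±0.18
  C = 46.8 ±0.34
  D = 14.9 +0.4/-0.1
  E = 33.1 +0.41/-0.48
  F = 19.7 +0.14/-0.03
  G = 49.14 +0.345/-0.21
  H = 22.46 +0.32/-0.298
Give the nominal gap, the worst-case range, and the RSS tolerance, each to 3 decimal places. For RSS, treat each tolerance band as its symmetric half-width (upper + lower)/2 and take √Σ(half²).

Stack each dimension's contribution:
  -A: nom -9.500 → Σnom=-9.500; wc +0.409/-0.430 → slack +0.409/-0.430; half-tol=0.419, Σhalf²=0.175980
  -B: nom -33.700 → Σnom=-43.200; wc +0.180/-0.180 → slack +0.589/-0.610; half-tol=0.180, Σhalf²=0.208380
  -C: nom -46.800 → Σnom=-90.000; wc +0.340/-0.340 → slack +0.929/-0.950; half-tol=0.340, Σhalf²=0.323980
  +D: nom +14.900 → Σnom=-75.100; wc +0.400/-0.100 → slack +1.329/-1.050; half-tol=0.250, Σhalf²=0.386480
  +E: nom +33.100 → Σnom=-42.000; wc +0.410/-0.480 → slack +1.739/-1.530; half-tol=0.445, Σhalf²=0.584505
  +F: nom +19.700 → Σnom=-22.300; wc +0.140/-0.030 → slack +1.879/-1.560; half-tol=0.085, Σhalf²=0.591730
  +G: nom +49.140 → Σnom=26.840; wc +0.345/-0.210 → slack +2.224/-1.770; half-tol=0.277, Σhalf²=0.668736
  -H: nom -22.460 → Σnom=4.380; wc +0.298/-0.320 → slack +2.522/-2.090; half-tol=0.309, Σhalf²=0.764217
Nominal = 4.380. Worst-case = [4.380 - 2.090, 4.380 + 2.522] = [2.290, 6.902]. RSS = √0.764217 = 0.874.

nominal=4.380 wc=[2.290,6.902] rss=0.874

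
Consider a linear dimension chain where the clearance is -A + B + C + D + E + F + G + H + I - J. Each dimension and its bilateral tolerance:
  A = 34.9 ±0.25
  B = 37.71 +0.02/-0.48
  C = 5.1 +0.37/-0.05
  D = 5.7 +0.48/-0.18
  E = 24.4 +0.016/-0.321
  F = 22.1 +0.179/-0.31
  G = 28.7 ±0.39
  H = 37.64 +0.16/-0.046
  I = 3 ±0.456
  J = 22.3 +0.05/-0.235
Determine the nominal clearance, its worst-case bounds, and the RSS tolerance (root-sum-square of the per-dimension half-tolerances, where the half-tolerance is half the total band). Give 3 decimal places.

Stack each dimension's contribution:
  -A: nom -34.900 → Σnom=-34.900; wc +0.250/-0.250 → slack +0.250/-0.250; half-tol=0.250, Σhalf²=0.062500
  +B: nom +37.710 → Σnom=2.810; wc +0.020/-0.480 → slack +0.270/-0.730; half-tol=0.250, Σhalf²=0.125000
  +C: nom +5.100 → Σnom=7.910; wc +0.370/-0.050 → slack +0.640/-0.780; half-tol=0.210, Σhalf²=0.169100
  +D: nom +5.700 → Σnom=13.610; wc +0.480/-0.180 → slack +1.120/-0.960; half-tol=0.330, Σhalf²=0.278000
  +E: nom +24.400 → Σnom=38.010; wc +0.016/-0.321 → slack +1.136/-1.281; half-tol=0.169, Σhalf²=0.306392
  +F: nom +22.100 → Σnom=60.110; wc +0.179/-0.310 → slack +1.315/-1.591; half-tol=0.244, Σhalf²=0.366172
  +G: nom +28.700 → Σnom=88.810; wc +0.390/-0.390 → slack +1.705/-1.981; half-tol=0.390, Σhalf²=0.518272
  +H: nom +37.640 → Σnom=126.450; wc +0.160/-0.046 → slack +1.865/-2.027; half-tol=0.103, Σhalf²=0.528881
  +I: nom +3.000 → Σnom=129.450; wc +0.456/-0.456 → slack +2.321/-2.483; half-tol=0.456, Σhalf²=0.736817
  -J: nom -22.300 → Σnom=107.150; wc +0.235/-0.050 → slack +2.556/-2.533; half-tol=0.142, Σhalf²=0.757124
Nominal = 107.150. Worst-case = [107.150 - 2.533, 107.150 + 2.556] = [104.617, 109.706]. RSS = √0.757124 = 0.870.

nominal=107.150 wc=[104.617,109.706] rss=0.870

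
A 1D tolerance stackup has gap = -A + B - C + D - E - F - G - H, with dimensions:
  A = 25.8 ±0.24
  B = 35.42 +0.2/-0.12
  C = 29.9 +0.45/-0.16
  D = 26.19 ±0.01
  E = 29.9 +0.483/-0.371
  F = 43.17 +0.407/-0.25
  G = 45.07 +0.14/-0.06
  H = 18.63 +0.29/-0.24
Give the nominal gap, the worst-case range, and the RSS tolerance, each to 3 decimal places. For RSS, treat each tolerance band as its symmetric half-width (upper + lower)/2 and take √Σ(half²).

nominal=-130.860 wc=[-133.000,-129.329] rss=0.739

Stack each dimension's contribution:
  -A: nom -25.800 → Σnom=-25.800; wc +0.240/-0.240 → slack +0.240/-0.240; half-tol=0.240, Σhalf²=0.057600
  +B: nom +35.420 → Σnom=9.620; wc +0.200/-0.120 → slack +0.440/-0.360; half-tol=0.160, Σhalf²=0.083200
  -C: nom -29.900 → Σnom=-20.280; wc +0.160/-0.450 → slack +0.600/-0.810; half-tol=0.305, Σhalf²=0.176225
  +D: nom +26.190 → Σnom=5.910; wc +0.010/-0.010 → slack +0.610/-0.820; half-tol=0.010, Σhalf²=0.176325
  -E: nom -29.900 → Σnom=-23.990; wc +0.371/-0.483 → slack +0.981/-1.303; half-tol=0.427, Σhalf²=0.358654
  -F: nom -43.170 → Σnom=-67.160; wc +0.250/-0.407 → slack +1.231/-1.710; half-tol=0.329, Σhalf²=0.466566
  -G: nom -45.070 → Σnom=-112.230; wc +0.060/-0.140 → slack +1.291/-1.850; half-tol=0.100, Σhalf²=0.476566
  -H: nom -18.630 → Σnom=-130.860; wc +0.240/-0.290 → slack +1.531/-2.140; half-tol=0.265, Σhalf²=0.546791
Nominal = -130.860. Worst-case = [-130.860 - 2.140, -130.860 + 1.531] = [-133.000, -129.329]. RSS = √0.546791 = 0.739.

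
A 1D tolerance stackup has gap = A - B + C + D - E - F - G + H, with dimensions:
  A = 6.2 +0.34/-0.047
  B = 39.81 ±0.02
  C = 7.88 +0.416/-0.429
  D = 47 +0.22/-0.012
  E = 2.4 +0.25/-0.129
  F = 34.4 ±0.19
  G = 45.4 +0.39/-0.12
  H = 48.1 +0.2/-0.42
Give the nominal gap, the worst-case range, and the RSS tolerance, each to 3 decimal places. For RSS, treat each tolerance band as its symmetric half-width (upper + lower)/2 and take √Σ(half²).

Stack each dimension's contribution:
  +A: nom +6.200 → Σnom=6.200; wc +0.340/-0.047 → slack +0.340/-0.047; half-tol=0.194, Σhalf²=0.037442
  -B: nom -39.810 → Σnom=-33.610; wc +0.020/-0.020 → slack +0.360/-0.067; half-tol=0.020, Σhalf²=0.037842
  +C: nom +7.880 → Σnom=-25.730; wc +0.416/-0.429 → slack +0.776/-0.496; half-tol=0.422, Σhalf²=0.216348
  +D: nom +47.000 → Σnom=21.270; wc +0.220/-0.012 → slack +0.996/-0.508; half-tol=0.116, Σhalf²=0.229804
  -E: nom -2.400 → Σnom=18.870; wc +0.129/-0.250 → slack +1.125/-0.758; half-tol=0.190, Σhalf²=0.265715
  -F: nom -34.400 → Σnom=-15.530; wc +0.190/-0.190 → slack +1.315/-0.948; half-tol=0.190, Σhalf²=0.301815
  -G: nom -45.400 → Σnom=-60.930; wc +0.120/-0.390 → slack +1.435/-1.338; half-tol=0.255, Σhalf²=0.366840
  +H: nom +48.100 → Σnom=-12.830; wc +0.200/-0.420 → slack +1.635/-1.758; half-tol=0.310, Σhalf²=0.462940
Nominal = -12.830. Worst-case = [-12.830 - 1.758, -12.830 + 1.635] = [-14.588, -11.195]. RSS = √0.462940 = 0.680.

nominal=-12.830 wc=[-14.588,-11.195] rss=0.680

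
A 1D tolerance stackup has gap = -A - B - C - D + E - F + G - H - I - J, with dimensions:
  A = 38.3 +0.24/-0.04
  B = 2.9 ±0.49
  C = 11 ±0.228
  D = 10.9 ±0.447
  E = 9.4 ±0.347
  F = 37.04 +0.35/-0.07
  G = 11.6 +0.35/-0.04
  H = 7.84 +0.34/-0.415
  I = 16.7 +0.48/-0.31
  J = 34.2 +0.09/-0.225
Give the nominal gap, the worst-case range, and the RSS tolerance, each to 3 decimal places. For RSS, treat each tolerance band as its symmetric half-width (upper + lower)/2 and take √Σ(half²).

Stack each dimension's contribution:
  -A: nom -38.300 → Σnom=-38.300; wc +0.040/-0.240 → slack +0.040/-0.240; half-tol=0.140, Σhalf²=0.019600
  -B: nom -2.900 → Σnom=-41.200; wc +0.490/-0.490 → slack +0.530/-0.730; half-tol=0.490, Σhalf²=0.259700
  -C: nom -11.000 → Σnom=-52.200; wc +0.228/-0.228 → slack +0.758/-0.958; half-tol=0.228, Σhalf²=0.311684
  -D: nom -10.900 → Σnom=-63.100; wc +0.447/-0.447 → slack +1.205/-1.405; half-tol=0.447, Σhalf²=0.511493
  +E: nom +9.400 → Σnom=-53.700; wc +0.347/-0.347 → slack +1.552/-1.752; half-tol=0.347, Σhalf²=0.631902
  -F: nom -37.040 → Σnom=-90.740; wc +0.070/-0.350 → slack +1.622/-2.102; half-tol=0.210, Σhalf²=0.676002
  +G: nom +11.600 → Σnom=-79.140; wc +0.350/-0.040 → slack +1.972/-2.142; half-tol=0.195, Σhalf²=0.714027
  -H: nom -7.840 → Σnom=-86.980; wc +0.415/-0.340 → slack +2.387/-2.482; half-tol=0.378, Σhalf²=0.856533
  -I: nom -16.700 → Σnom=-103.680; wc +0.310/-0.480 → slack +2.697/-2.962; half-tol=0.395, Σhalf²=1.012558
  -J: nom -34.200 → Σnom=-137.880; wc +0.225/-0.090 → slack +2.922/-3.052; half-tol=0.158, Σhalf²=1.037365
Nominal = -137.880. Worst-case = [-137.880 - 3.052, -137.880 + 2.922] = [-140.932, -134.958]. RSS = √1.037365 = 1.019.

nominal=-137.880 wc=[-140.932,-134.958] rss=1.019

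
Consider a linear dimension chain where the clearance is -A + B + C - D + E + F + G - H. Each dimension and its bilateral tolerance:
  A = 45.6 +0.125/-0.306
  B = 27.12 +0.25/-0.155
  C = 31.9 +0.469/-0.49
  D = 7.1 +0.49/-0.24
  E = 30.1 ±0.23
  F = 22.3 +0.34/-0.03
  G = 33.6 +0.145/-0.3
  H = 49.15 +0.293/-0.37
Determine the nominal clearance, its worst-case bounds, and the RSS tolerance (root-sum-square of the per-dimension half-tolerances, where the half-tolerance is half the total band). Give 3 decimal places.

Stack each dimension's contribution:
  -A: nom -45.600 → Σnom=-45.600; wc +0.306/-0.125 → slack +0.306/-0.125; half-tol=0.215, Σhalf²=0.046440
  +B: nom +27.120 → Σnom=-18.480; wc +0.250/-0.155 → slack +0.556/-0.280; half-tol=0.203, Σhalf²=0.087447
  +C: nom +31.900 → Σnom=13.420; wc +0.469/-0.490 → slack +1.025/-0.770; half-tol=0.479, Σhalf²=0.317367
  -D: nom -7.100 → Σnom=6.320; wc +0.240/-0.490 → slack +1.265/-1.260; half-tol=0.365, Σhalf²=0.450592
  +E: nom +30.100 → Σnom=36.420; wc +0.230/-0.230 → slack +1.495/-1.490; half-tol=0.230, Σhalf²=0.503492
  +F: nom +22.300 → Σnom=58.720; wc +0.340/-0.030 → slack +1.835/-1.520; half-tol=0.185, Σhalf²=0.537717
  +G: nom +33.600 → Σnom=92.320; wc +0.145/-0.300 → slack +1.980/-1.820; half-tol=0.222, Σhalf²=0.587223
  -H: nom -49.150 → Σnom=43.170; wc +0.370/-0.293 → slack +2.350/-2.113; half-tol=0.332, Σhalf²=0.697115
Nominal = 43.170. Worst-case = [43.170 - 2.113, 43.170 + 2.350] = [41.057, 45.520]. RSS = √0.697115 = 0.835.

nominal=43.170 wc=[41.057,45.520] rss=0.835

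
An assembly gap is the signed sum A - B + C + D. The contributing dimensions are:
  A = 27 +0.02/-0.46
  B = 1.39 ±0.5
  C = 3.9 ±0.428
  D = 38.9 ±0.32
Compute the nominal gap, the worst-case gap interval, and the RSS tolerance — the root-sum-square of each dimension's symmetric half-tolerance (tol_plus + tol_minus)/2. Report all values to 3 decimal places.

Stack each dimension's contribution:
  +A: nom +27.000 → Σnom=27.000; wc +0.020/-0.460 → slack +0.020/-0.460; half-tol=0.240, Σhalf²=0.057600
  -B: nom -1.390 → Σnom=25.610; wc +0.500/-0.500 → slack +0.520/-0.960; half-tol=0.500, Σhalf²=0.307600
  +C: nom +3.900 → Σnom=29.510; wc +0.428/-0.428 → slack +0.948/-1.388; half-tol=0.428, Σhalf²=0.490784
  +D: nom +38.900 → Σnom=68.410; wc +0.320/-0.320 → slack +1.268/-1.708; half-tol=0.320, Σhalf²=0.593184
Nominal = 68.410. Worst-case = [68.410 - 1.708, 68.410 + 1.268] = [66.702, 69.678]. RSS = √0.593184 = 0.770.

nominal=68.410 wc=[66.702,69.678] rss=0.770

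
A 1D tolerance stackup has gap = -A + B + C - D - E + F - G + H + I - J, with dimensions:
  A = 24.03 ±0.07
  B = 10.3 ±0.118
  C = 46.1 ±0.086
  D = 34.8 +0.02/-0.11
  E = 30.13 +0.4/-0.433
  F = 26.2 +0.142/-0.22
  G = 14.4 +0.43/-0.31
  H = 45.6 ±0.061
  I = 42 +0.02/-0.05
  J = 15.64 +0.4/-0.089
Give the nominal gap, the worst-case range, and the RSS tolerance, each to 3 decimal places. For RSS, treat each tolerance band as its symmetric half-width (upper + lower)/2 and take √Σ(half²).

Stack each dimension's contribution:
  -A: nom -24.030 → Σnom=-24.030; wc +0.070/-0.070 → slack +0.070/-0.070; half-tol=0.070, Σhalf²=0.004900
  +B: nom +10.300 → Σnom=-13.730; wc +0.118/-0.118 → slack +0.188/-0.188; half-tol=0.118, Σhalf²=0.018824
  +C: nom +46.100 → Σnom=32.370; wc +0.086/-0.086 → slack +0.274/-0.274; half-tol=0.086, Σhalf²=0.026220
  -D: nom -34.800 → Σnom=-2.430; wc +0.110/-0.020 → slack +0.384/-0.294; half-tol=0.065, Σhalf²=0.030445
  -E: nom -30.130 → Σnom=-32.560; wc +0.433/-0.400 → slack +0.817/-0.694; half-tol=0.416, Σhalf²=0.203917
  +F: nom +26.200 → Σnom=-6.360; wc +0.142/-0.220 → slack +0.959/-0.914; half-tol=0.181, Σhalf²=0.236678
  -G: nom -14.400 → Σnom=-20.760; wc +0.310/-0.430 → slack +1.269/-1.344; half-tol=0.370, Σhalf²=0.373578
  +H: nom +45.600 → Σnom=24.840; wc +0.061/-0.061 → slack +1.330/-1.405; half-tol=0.061, Σhalf²=0.377299
  +I: nom +42.000 → Σnom=66.840; wc +0.020/-0.050 → slack +1.350/-1.455; half-tol=0.035, Σhalf²=0.378524
  -J: nom -15.640 → Σnom=51.200; wc +0.089/-0.400 → slack +1.439/-1.855; half-tol=0.244, Σhalf²=0.438304
Nominal = 51.200. Worst-case = [51.200 - 1.855, 51.200 + 1.439] = [49.345, 52.639]. RSS = √0.438304 = 0.662.

nominal=51.200 wc=[49.345,52.639] rss=0.662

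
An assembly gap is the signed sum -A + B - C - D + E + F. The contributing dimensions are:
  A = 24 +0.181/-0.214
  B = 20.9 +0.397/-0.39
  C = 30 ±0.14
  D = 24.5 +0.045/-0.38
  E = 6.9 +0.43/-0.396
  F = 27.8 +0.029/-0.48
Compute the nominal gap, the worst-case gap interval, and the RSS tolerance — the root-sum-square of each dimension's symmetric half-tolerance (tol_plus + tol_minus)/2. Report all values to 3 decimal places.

Stack each dimension's contribution:
  -A: nom -24.000 → Σnom=-24.000; wc +0.214/-0.181 → slack +0.214/-0.181; half-tol=0.198, Σhalf²=0.039006
  +B: nom +20.900 → Σnom=-3.100; wc +0.397/-0.390 → slack +0.611/-0.571; half-tol=0.394, Σhalf²=0.193849
  -C: nom -30.000 → Σnom=-33.100; wc +0.140/-0.140 → slack +0.751/-0.711; half-tol=0.140, Σhalf²=0.213449
  -D: nom -24.500 → Σnom=-57.600; wc +0.380/-0.045 → slack +1.131/-0.756; half-tol=0.212, Σhalf²=0.258605
  +E: nom +6.900 → Σnom=-50.700; wc +0.430/-0.396 → slack +1.561/-1.152; half-tol=0.413, Σhalf²=0.429174
  +F: nom +27.800 → Σnom=-22.900; wc +0.029/-0.480 → slack +1.590/-1.632; half-tol=0.255, Σhalf²=0.493944
Nominal = -22.900. Worst-case = [-22.900 - 1.632, -22.900 + 1.590] = [-24.532, -21.310]. RSS = √0.493944 = 0.703.

nominal=-22.900 wc=[-24.532,-21.310] rss=0.703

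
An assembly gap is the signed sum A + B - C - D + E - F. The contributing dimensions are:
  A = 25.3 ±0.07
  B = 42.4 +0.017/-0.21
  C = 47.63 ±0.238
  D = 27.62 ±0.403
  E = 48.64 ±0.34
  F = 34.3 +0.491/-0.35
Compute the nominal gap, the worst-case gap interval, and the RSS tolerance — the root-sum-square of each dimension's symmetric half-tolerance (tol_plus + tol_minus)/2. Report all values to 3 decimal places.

nominal=6.790 wc=[5.038,8.208] rss=0.727

Stack each dimension's contribution:
  +A: nom +25.300 → Σnom=25.300; wc +0.070/-0.070 → slack +0.070/-0.070; half-tol=0.070, Σhalf²=0.004900
  +B: nom +42.400 → Σnom=67.700; wc +0.017/-0.210 → slack +0.087/-0.280; half-tol=0.113, Σhalf²=0.017782
  -C: nom -47.630 → Σnom=20.070; wc +0.238/-0.238 → slack +0.325/-0.518; half-tol=0.238, Σhalf²=0.074426
  -D: nom -27.620 → Σnom=-7.550; wc +0.403/-0.403 → slack +0.728/-0.921; half-tol=0.403, Σhalf²=0.236835
  +E: nom +48.640 → Σnom=41.090; wc +0.340/-0.340 → slack +1.068/-1.261; half-tol=0.340, Σhalf²=0.352435
  -F: nom -34.300 → Σnom=6.790; wc +0.350/-0.491 → slack +1.418/-1.752; half-tol=0.420, Σhalf²=0.529255
Nominal = 6.790. Worst-case = [6.790 - 1.752, 6.790 + 1.418] = [5.038, 8.208]. RSS = √0.529255 = 0.727.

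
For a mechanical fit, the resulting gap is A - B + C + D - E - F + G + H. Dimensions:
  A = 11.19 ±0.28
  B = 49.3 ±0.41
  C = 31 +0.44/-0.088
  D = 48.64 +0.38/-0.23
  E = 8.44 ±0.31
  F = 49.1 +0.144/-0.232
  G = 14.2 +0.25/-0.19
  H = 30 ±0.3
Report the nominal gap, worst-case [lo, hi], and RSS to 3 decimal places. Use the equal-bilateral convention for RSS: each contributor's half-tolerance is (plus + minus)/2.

nominal=28.190 wc=[26.238,30.792] rss=0.824

Stack each dimension's contribution:
  +A: nom +11.190 → Σnom=11.190; wc +0.280/-0.280 → slack +0.280/-0.280; half-tol=0.280, Σhalf²=0.078400
  -B: nom -49.300 → Σnom=-38.110; wc +0.410/-0.410 → slack +0.690/-0.690; half-tol=0.410, Σhalf²=0.246500
  +C: nom +31.000 → Σnom=-7.110; wc +0.440/-0.088 → slack +1.130/-0.778; half-tol=0.264, Σhalf²=0.316196
  +D: nom +48.640 → Σnom=41.530; wc +0.380/-0.230 → slack +1.510/-1.008; half-tol=0.305, Σhalf²=0.409221
  -E: nom -8.440 → Σnom=33.090; wc +0.310/-0.310 → slack +1.820/-1.318; half-tol=0.310, Σhalf²=0.505321
  -F: nom -49.100 → Σnom=-16.010; wc +0.232/-0.144 → slack +2.052/-1.462; half-tol=0.188, Σhalf²=0.540665
  +G: nom +14.200 → Σnom=-1.810; wc +0.250/-0.190 → slack +2.302/-1.652; half-tol=0.220, Σhalf²=0.589065
  +H: nom +30.000 → Σnom=28.190; wc +0.300/-0.300 → slack +2.602/-1.952; half-tol=0.300, Σhalf²=0.679065
Nominal = 28.190. Worst-case = [28.190 - 1.952, 28.190 + 2.602] = [26.238, 30.792]. RSS = √0.679065 = 0.824.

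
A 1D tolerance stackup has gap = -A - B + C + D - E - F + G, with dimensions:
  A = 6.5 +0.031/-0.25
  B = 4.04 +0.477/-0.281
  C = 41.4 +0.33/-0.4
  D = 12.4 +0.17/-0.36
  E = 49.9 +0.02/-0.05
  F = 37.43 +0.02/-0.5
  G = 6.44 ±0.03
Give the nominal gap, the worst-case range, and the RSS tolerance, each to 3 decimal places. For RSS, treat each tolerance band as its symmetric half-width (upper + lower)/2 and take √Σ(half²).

Stack each dimension's contribution:
  -A: nom -6.500 → Σnom=-6.500; wc +0.250/-0.031 → slack +0.250/-0.031; half-tol=0.141, Σhalf²=0.019740
  -B: nom -4.040 → Σnom=-10.540; wc +0.281/-0.477 → slack +0.531/-0.508; half-tol=0.379, Σhalf²=0.163381
  +C: nom +41.400 → Σnom=30.860; wc +0.330/-0.400 → slack +0.861/-0.908; half-tol=0.365, Σhalf²=0.296606
  +D: nom +12.400 → Σnom=43.260; wc +0.170/-0.360 → slack +1.031/-1.268; half-tol=0.265, Σhalf²=0.366831
  -E: nom -49.900 → Σnom=-6.640; wc +0.050/-0.020 → slack +1.081/-1.288; half-tol=0.035, Σhalf²=0.368056
  -F: nom -37.430 → Σnom=-44.070; wc +0.500/-0.020 → slack +1.581/-1.308; half-tol=0.260, Σhalf²=0.435656
  +G: nom +6.440 → Σnom=-37.630; wc +0.030/-0.030 → slack +1.611/-1.338; half-tol=0.030, Σhalf²=0.436556
Nominal = -37.630. Worst-case = [-37.630 - 1.338, -37.630 + 1.611] = [-38.968, -36.019]. RSS = √0.436556 = 0.661.

nominal=-37.630 wc=[-38.968,-36.019] rss=0.661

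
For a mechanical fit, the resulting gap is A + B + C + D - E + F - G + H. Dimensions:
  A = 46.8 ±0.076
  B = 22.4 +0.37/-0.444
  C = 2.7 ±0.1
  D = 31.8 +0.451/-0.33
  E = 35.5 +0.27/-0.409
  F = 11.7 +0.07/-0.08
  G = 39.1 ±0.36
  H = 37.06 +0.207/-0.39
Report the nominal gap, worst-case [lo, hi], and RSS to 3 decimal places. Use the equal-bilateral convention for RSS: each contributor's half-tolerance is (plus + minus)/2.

Stack each dimension's contribution:
  +A: nom +46.800 → Σnom=46.800; wc +0.076/-0.076 → slack +0.076/-0.076; half-tol=0.076, Σhalf²=0.005776
  +B: nom +22.400 → Σnom=69.200; wc +0.370/-0.444 → slack +0.446/-0.520; half-tol=0.407, Σhalf²=0.171425
  +C: nom +2.700 → Σnom=71.900; wc +0.100/-0.100 → slack +0.546/-0.620; half-tol=0.100, Σhalf²=0.181425
  +D: nom +31.800 → Σnom=103.700; wc +0.451/-0.330 → slack +0.997/-0.950; half-tol=0.391, Σhalf²=0.333915
  -E: nom -35.500 → Σnom=68.200; wc +0.409/-0.270 → slack +1.406/-1.220; half-tol=0.340, Σhalf²=0.449176
  +F: nom +11.700 → Σnom=79.900; wc +0.070/-0.080 → slack +1.476/-1.300; half-tol=0.075, Σhalf²=0.454801
  -G: nom -39.100 → Σnom=40.800; wc +0.360/-0.360 → slack +1.836/-1.660; half-tol=0.360, Σhalf²=0.584401
  +H: nom +37.060 → Σnom=77.860; wc +0.207/-0.390 → slack +2.043/-2.050; half-tol=0.298, Σhalf²=0.673503
Nominal = 77.860. Worst-case = [77.860 - 2.050, 77.860 + 2.043] = [75.810, 79.903]. RSS = √0.673503 = 0.821.

nominal=77.860 wc=[75.810,79.903] rss=0.821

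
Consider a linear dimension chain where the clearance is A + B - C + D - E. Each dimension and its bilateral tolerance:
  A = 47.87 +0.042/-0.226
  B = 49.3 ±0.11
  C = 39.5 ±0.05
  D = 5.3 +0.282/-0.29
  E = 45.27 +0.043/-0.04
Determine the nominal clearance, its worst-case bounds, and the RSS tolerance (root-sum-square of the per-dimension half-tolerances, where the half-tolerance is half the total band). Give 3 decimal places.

Stack each dimension's contribution:
  +A: nom +47.870 → Σnom=47.870; wc +0.042/-0.226 → slack +0.042/-0.226; half-tol=0.134, Σhalf²=0.017956
  +B: nom +49.300 → Σnom=97.170; wc +0.110/-0.110 → slack +0.152/-0.336; half-tol=0.110, Σhalf²=0.030056
  -C: nom -39.500 → Σnom=57.670; wc +0.050/-0.050 → slack +0.202/-0.386; half-tol=0.050, Σhalf²=0.032556
  +D: nom +5.300 → Σnom=62.970; wc +0.282/-0.290 → slack +0.484/-0.676; half-tol=0.286, Σhalf²=0.114352
  -E: nom -45.270 → Σnom=17.700; wc +0.040/-0.043 → slack +0.524/-0.719; half-tol=0.041, Σhalf²=0.116074
Nominal = 17.700. Worst-case = [17.700 - 0.719, 17.700 + 0.524] = [16.981, 18.224]. RSS = √0.116074 = 0.341.

nominal=17.700 wc=[16.981,18.224] rss=0.341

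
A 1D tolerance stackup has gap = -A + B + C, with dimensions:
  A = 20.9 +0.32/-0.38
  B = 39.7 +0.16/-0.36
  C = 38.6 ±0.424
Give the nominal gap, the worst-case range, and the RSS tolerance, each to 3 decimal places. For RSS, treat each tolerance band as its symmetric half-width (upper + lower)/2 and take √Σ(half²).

Stack each dimension's contribution:
  -A: nom -20.900 → Σnom=-20.900; wc +0.380/-0.320 → slack +0.380/-0.320; half-tol=0.350, Σhalf²=0.122500
  +B: nom +39.700 → Σnom=18.800; wc +0.160/-0.360 → slack +0.540/-0.680; half-tol=0.260, Σhalf²=0.190100
  +C: nom +38.600 → Σnom=57.400; wc +0.424/-0.424 → slack +0.964/-1.104; half-tol=0.424, Σhalf²=0.369876
Nominal = 57.400. Worst-case = [57.400 - 1.104, 57.400 + 0.964] = [56.296, 58.364]. RSS = √0.369876 = 0.608.

nominal=57.400 wc=[56.296,58.364] rss=0.608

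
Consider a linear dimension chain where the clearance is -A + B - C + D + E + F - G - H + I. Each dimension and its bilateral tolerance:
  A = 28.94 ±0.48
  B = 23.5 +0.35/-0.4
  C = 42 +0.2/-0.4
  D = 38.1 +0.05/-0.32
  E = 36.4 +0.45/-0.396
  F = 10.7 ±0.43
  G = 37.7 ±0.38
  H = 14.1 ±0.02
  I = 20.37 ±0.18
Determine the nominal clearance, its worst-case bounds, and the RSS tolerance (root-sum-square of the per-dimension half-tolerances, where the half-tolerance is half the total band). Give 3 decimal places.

nominal=6.330 wc=[3.524,9.070] rss=1.018

Stack each dimension's contribution:
  -A: nom -28.940 → Σnom=-28.940; wc +0.480/-0.480 → slack +0.480/-0.480; half-tol=0.480, Σhalf²=0.230400
  +B: nom +23.500 → Σnom=-5.440; wc +0.350/-0.400 → slack +0.830/-0.880; half-tol=0.375, Σhalf²=0.371025
  -C: nom -42.000 → Σnom=-47.440; wc +0.400/-0.200 → slack +1.230/-1.080; half-tol=0.300, Σhalf²=0.461025
  +D: nom +38.100 → Σnom=-9.340; wc +0.050/-0.320 → slack +1.280/-1.400; half-tol=0.185, Σhalf²=0.495250
  +E: nom +36.400 → Σnom=27.060; wc +0.450/-0.396 → slack +1.730/-1.796; half-tol=0.423, Σhalf²=0.674179
  +F: nom +10.700 → Σnom=37.760; wc +0.430/-0.430 → slack +2.160/-2.226; half-tol=0.430, Σhalf²=0.859079
  -G: nom -37.700 → Σnom=0.060; wc +0.380/-0.380 → slack +2.540/-2.606; half-tol=0.380, Σhalf²=1.003479
  -H: nom -14.100 → Σnom=-14.040; wc +0.020/-0.020 → slack +2.560/-2.626; half-tol=0.020, Σhalf²=1.003879
  +I: nom +20.370 → Σnom=6.330; wc +0.180/-0.180 → slack +2.740/-2.806; half-tol=0.180, Σhalf²=1.036279
Nominal = 6.330. Worst-case = [6.330 - 2.806, 6.330 + 2.740] = [3.524, 9.070]. RSS = √1.036279 = 1.018.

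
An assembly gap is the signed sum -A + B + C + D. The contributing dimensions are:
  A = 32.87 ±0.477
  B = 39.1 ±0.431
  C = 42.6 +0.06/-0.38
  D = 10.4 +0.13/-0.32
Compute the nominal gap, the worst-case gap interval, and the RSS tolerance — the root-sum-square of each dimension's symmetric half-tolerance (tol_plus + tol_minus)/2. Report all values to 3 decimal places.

nominal=59.230 wc=[57.622,60.328] rss=0.716

Stack each dimension's contribution:
  -A: nom -32.870 → Σnom=-32.870; wc +0.477/-0.477 → slack +0.477/-0.477; half-tol=0.477, Σhalf²=0.227529
  +B: nom +39.100 → Σnom=6.230; wc +0.431/-0.431 → slack +0.908/-0.908; half-tol=0.431, Σhalf²=0.413290
  +C: nom +42.600 → Σnom=48.830; wc +0.060/-0.380 → slack +0.968/-1.288; half-tol=0.220, Σhalf²=0.461690
  +D: nom +10.400 → Σnom=59.230; wc +0.130/-0.320 → slack +1.098/-1.608; half-tol=0.225, Σhalf²=0.512315
Nominal = 59.230. Worst-case = [59.230 - 1.608, 59.230 + 1.098] = [57.622, 60.328]. RSS = √0.512315 = 0.716.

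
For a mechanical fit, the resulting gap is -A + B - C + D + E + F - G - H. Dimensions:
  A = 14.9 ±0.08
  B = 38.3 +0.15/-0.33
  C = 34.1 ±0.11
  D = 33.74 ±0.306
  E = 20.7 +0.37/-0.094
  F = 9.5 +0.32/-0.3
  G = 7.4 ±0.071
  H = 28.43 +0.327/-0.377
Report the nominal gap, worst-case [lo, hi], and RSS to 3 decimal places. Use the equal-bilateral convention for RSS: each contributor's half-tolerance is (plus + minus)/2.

nominal=17.410 wc=[15.792,19.194] rss=0.670

Stack each dimension's contribution:
  -A: nom -14.900 → Σnom=-14.900; wc +0.080/-0.080 → slack +0.080/-0.080; half-tol=0.080, Σhalf²=0.006400
  +B: nom +38.300 → Σnom=23.400; wc +0.150/-0.330 → slack +0.230/-0.410; half-tol=0.240, Σhalf²=0.064000
  -C: nom -34.100 → Σnom=-10.700; wc +0.110/-0.110 → slack +0.340/-0.520; half-tol=0.110, Σhalf²=0.076100
  +D: nom +33.740 → Σnom=23.040; wc +0.306/-0.306 → slack +0.646/-0.826; half-tol=0.306, Σhalf²=0.169736
  +E: nom +20.700 → Σnom=43.740; wc +0.370/-0.094 → slack +1.016/-0.920; half-tol=0.232, Σhalf²=0.223560
  +F: nom +9.500 → Σnom=53.240; wc +0.320/-0.300 → slack +1.336/-1.220; half-tol=0.310, Σhalf²=0.319660
  -G: nom -7.400 → Σnom=45.840; wc +0.071/-0.071 → slack +1.407/-1.291; half-tol=0.071, Σhalf²=0.324701
  -H: nom -28.430 → Σnom=17.410; wc +0.377/-0.327 → slack +1.784/-1.618; half-tol=0.352, Σhalf²=0.448605
Nominal = 17.410. Worst-case = [17.410 - 1.618, 17.410 + 1.784] = [15.792, 19.194]. RSS = √0.448605 = 0.670.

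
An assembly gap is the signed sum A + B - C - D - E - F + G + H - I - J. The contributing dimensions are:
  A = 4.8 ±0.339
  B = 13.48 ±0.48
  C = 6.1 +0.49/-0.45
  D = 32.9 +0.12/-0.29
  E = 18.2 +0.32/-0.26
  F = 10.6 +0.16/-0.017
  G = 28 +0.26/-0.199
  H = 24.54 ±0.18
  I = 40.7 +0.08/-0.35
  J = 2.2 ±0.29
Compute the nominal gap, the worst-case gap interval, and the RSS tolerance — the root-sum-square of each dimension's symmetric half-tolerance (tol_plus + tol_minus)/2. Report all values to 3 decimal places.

Stack each dimension's contribution:
  +A: nom +4.800 → Σnom=4.800; wc +0.339/-0.339 → slack +0.339/-0.339; half-tol=0.339, Σhalf²=0.114921
  +B: nom +13.480 → Σnom=18.280; wc +0.480/-0.480 → slack +0.819/-0.819; half-tol=0.480, Σhalf²=0.345321
  -C: nom -6.100 → Σnom=12.180; wc +0.450/-0.490 → slack +1.269/-1.309; half-tol=0.470, Σhalf²=0.566221
  -D: nom -32.900 → Σnom=-20.720; wc +0.290/-0.120 → slack +1.559/-1.429; half-tol=0.205, Σhalf²=0.608246
  -E: nom -18.200 → Σnom=-38.920; wc +0.260/-0.320 → slack +1.819/-1.749; half-tol=0.290, Σhalf²=0.692346
  -F: nom -10.600 → Σnom=-49.520; wc +0.017/-0.160 → slack +1.836/-1.909; half-tol=0.088, Σhalf²=0.700178
  +G: nom +28.000 → Σnom=-21.520; wc +0.260/-0.199 → slack +2.096/-2.108; half-tol=0.230, Σhalf²=0.752849
  +H: nom +24.540 → Σnom=3.020; wc +0.180/-0.180 → slack +2.276/-2.288; half-tol=0.180, Σhalf²=0.785249
  -I: nom -40.700 → Σnom=-37.680; wc +0.350/-0.080 → slack +2.626/-2.368; half-tol=0.215, Σhalf²=0.831473
  -J: nom -2.200 → Σnom=-39.880; wc +0.290/-0.290 → slack +2.916/-2.658; half-tol=0.290, Σhalf²=0.915573
Nominal = -39.880. Worst-case = [-39.880 - 2.658, -39.880 + 2.916] = [-42.538, -36.964]. RSS = √0.915573 = 0.957.

nominal=-39.880 wc=[-42.538,-36.964] rss=0.957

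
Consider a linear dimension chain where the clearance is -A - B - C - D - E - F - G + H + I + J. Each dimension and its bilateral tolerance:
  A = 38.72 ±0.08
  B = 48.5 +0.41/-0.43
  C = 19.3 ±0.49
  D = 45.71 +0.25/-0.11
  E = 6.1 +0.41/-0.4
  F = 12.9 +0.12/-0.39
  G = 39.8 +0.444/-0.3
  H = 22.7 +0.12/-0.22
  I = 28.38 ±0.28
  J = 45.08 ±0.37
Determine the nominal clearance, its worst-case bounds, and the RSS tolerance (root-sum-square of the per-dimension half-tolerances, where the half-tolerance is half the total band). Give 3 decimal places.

nominal=-114.870 wc=[-117.944,-111.900] rss=1.033

Stack each dimension's contribution:
  -A: nom -38.720 → Σnom=-38.720; wc +0.080/-0.080 → slack +0.080/-0.080; half-tol=0.080, Σhalf²=0.006400
  -B: nom -48.500 → Σnom=-87.220; wc +0.430/-0.410 → slack +0.510/-0.490; half-tol=0.420, Σhalf²=0.182800
  -C: nom -19.300 → Σnom=-106.520; wc +0.490/-0.490 → slack +1.000/-0.980; half-tol=0.490, Σhalf²=0.422900
  -D: nom -45.710 → Σnom=-152.230; wc +0.110/-0.250 → slack +1.110/-1.230; half-tol=0.180, Σhalf²=0.455300
  -E: nom -6.100 → Σnom=-158.330; wc +0.400/-0.410 → slack +1.510/-1.640; half-tol=0.405, Σhalf²=0.619325
  -F: nom -12.900 → Σnom=-171.230; wc +0.390/-0.120 → slack +1.900/-1.760; half-tol=0.255, Σhalf²=0.684350
  -G: nom -39.800 → Σnom=-211.030; wc +0.300/-0.444 → slack +2.200/-2.204; half-tol=0.372, Σhalf²=0.822734
  +H: nom +22.700 → Σnom=-188.330; wc +0.120/-0.220 → slack +2.320/-2.424; half-tol=0.170, Σhalf²=0.851634
  +I: nom +28.380 → Σnom=-159.950; wc +0.280/-0.280 → slack +2.600/-2.704; half-tol=0.280, Σhalf²=0.930034
  +J: nom +45.080 → Σnom=-114.870; wc +0.370/-0.370 → slack +2.970/-3.074; half-tol=0.370, Σhalf²=1.066934
Nominal = -114.870. Worst-case = [-114.870 - 3.074, -114.870 + 2.970] = [-117.944, -111.900]. RSS = √1.066934 = 1.033.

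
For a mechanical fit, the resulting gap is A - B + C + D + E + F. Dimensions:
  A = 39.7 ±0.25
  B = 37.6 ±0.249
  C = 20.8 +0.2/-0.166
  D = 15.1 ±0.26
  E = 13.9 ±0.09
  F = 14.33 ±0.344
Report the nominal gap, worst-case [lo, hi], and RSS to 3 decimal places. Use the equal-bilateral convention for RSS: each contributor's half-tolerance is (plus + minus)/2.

Stack each dimension's contribution:
  +A: nom +39.700 → Σnom=39.700; wc +0.250/-0.250 → slack +0.250/-0.250; half-tol=0.250, Σhalf²=0.062500
  -B: nom -37.600 → Σnom=2.100; wc +0.249/-0.249 → slack +0.499/-0.499; half-tol=0.249, Σhalf²=0.124501
  +C: nom +20.800 → Σnom=22.900; wc +0.200/-0.166 → slack +0.699/-0.665; half-tol=0.183, Σhalf²=0.157990
  +D: nom +15.100 → Σnom=38.000; wc +0.260/-0.260 → slack +0.959/-0.925; half-tol=0.260, Σhalf²=0.225590
  +E: nom +13.900 → Σnom=51.900; wc +0.090/-0.090 → slack +1.049/-1.015; half-tol=0.090, Σhalf²=0.233690
  +F: nom +14.330 → Σnom=66.230; wc +0.344/-0.344 → slack +1.393/-1.359; half-tol=0.344, Σhalf²=0.352026
Nominal = 66.230. Worst-case = [66.230 - 1.359, 66.230 + 1.393] = [64.871, 67.623]. RSS = √0.352026 = 0.593.

nominal=66.230 wc=[64.871,67.623] rss=0.593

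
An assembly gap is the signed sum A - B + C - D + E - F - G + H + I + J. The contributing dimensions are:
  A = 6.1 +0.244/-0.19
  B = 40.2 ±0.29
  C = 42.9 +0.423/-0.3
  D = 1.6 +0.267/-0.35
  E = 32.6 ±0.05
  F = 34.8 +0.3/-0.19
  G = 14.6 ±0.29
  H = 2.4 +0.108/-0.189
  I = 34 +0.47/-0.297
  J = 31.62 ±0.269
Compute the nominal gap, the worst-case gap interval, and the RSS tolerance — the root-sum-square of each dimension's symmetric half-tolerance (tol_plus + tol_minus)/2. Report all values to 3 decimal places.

nominal=58.420 wc=[55.978,61.104] rss=0.863

Stack each dimension's contribution:
  +A: nom +6.100 → Σnom=6.100; wc +0.244/-0.190 → slack +0.244/-0.190; half-tol=0.217, Σhalf²=0.047089
  -B: nom -40.200 → Σnom=-34.100; wc +0.290/-0.290 → slack +0.534/-0.480; half-tol=0.290, Σhalf²=0.131189
  +C: nom +42.900 → Σnom=8.800; wc +0.423/-0.300 → slack +0.957/-0.780; half-tol=0.361, Σhalf²=0.261871
  -D: nom -1.600 → Σnom=7.200; wc +0.350/-0.267 → slack +1.307/-1.047; half-tol=0.308, Σhalf²=0.357044
  +E: nom +32.600 → Σnom=39.800; wc +0.050/-0.050 → slack +1.357/-1.097; half-tol=0.050, Σhalf²=0.359544
  -F: nom -34.800 → Σnom=5.000; wc +0.190/-0.300 → slack +1.547/-1.397; half-tol=0.245, Σhalf²=0.419569
  -G: nom -14.600 → Σnom=-9.600; wc +0.290/-0.290 → slack +1.837/-1.687; half-tol=0.290, Σhalf²=0.503668
  +H: nom +2.400 → Σnom=-7.200; wc +0.108/-0.189 → slack +1.945/-1.876; half-tol=0.148, Σhalf²=0.525721
  +I: nom +34.000 → Σnom=26.800; wc +0.470/-0.297 → slack +2.415/-2.173; half-tol=0.383, Σhalf²=0.672793
  +J: nom +31.620 → Σnom=58.420; wc +0.269/-0.269 → slack +2.684/-2.442; half-tol=0.269, Σhalf²=0.745154
Nominal = 58.420. Worst-case = [58.420 - 2.442, 58.420 + 2.684] = [55.978, 61.104]. RSS = √0.745154 = 0.863.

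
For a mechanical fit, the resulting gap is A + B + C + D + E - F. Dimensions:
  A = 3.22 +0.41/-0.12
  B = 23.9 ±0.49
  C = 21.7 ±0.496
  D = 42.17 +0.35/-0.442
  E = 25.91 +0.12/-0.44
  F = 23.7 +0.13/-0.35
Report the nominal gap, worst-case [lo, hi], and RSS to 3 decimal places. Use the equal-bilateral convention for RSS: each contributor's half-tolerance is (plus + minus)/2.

nominal=93.200 wc=[91.082,95.416] rss=0.921

Stack each dimension's contribution:
  +A: nom +3.220 → Σnom=3.220; wc +0.410/-0.120 → slack +0.410/-0.120; half-tol=0.265, Σhalf²=0.070225
  +B: nom +23.900 → Σnom=27.120; wc +0.490/-0.490 → slack +0.900/-0.610; half-tol=0.490, Σhalf²=0.310325
  +C: nom +21.700 → Σnom=48.820; wc +0.496/-0.496 → slack +1.396/-1.106; half-tol=0.496, Σhalf²=0.556341
  +D: nom +42.170 → Σnom=90.990; wc +0.350/-0.442 → slack +1.746/-1.548; half-tol=0.396, Σhalf²=0.713157
  +E: nom +25.910 → Σnom=116.900; wc +0.120/-0.440 → slack +1.866/-1.988; half-tol=0.280, Σhalf²=0.791557
  -F: nom -23.700 → Σnom=93.200; wc +0.350/-0.130 → slack +2.216/-2.118; half-tol=0.240, Σhalf²=0.849157
Nominal = 93.200. Worst-case = [93.200 - 2.118, 93.200 + 2.216] = [91.082, 95.416]. RSS = √0.849157 = 0.921.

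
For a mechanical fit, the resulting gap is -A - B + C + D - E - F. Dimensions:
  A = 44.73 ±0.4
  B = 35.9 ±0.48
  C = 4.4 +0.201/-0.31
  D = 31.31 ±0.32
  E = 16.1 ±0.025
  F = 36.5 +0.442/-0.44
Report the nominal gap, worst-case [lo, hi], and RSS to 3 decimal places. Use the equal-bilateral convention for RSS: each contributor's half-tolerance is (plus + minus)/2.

Stack each dimension's contribution:
  -A: nom -44.730 → Σnom=-44.730; wc +0.400/-0.400 → slack +0.400/-0.400; half-tol=0.400, Σhalf²=0.160000
  -B: nom -35.900 → Σnom=-80.630; wc +0.480/-0.480 → slack +0.880/-0.880; half-tol=0.480, Σhalf²=0.390400
  +C: nom +4.400 → Σnom=-76.230; wc +0.201/-0.310 → slack +1.081/-1.190; half-tol=0.256, Σhalf²=0.455680
  +D: nom +31.310 → Σnom=-44.920; wc +0.320/-0.320 → slack +1.401/-1.510; half-tol=0.320, Σhalf²=0.558080
  -E: nom -16.100 → Σnom=-61.020; wc +0.025/-0.025 → slack +1.426/-1.535; half-tol=0.025, Σhalf²=0.558705
  -F: nom -36.500 → Σnom=-97.520; wc +0.440/-0.442 → slack +1.866/-1.977; half-tol=0.441, Σhalf²=0.753186
Nominal = -97.520. Worst-case = [-97.520 - 1.977, -97.520 + 1.866] = [-99.497, -95.654]. RSS = √0.753186 = 0.868.

nominal=-97.520 wc=[-99.497,-95.654] rss=0.868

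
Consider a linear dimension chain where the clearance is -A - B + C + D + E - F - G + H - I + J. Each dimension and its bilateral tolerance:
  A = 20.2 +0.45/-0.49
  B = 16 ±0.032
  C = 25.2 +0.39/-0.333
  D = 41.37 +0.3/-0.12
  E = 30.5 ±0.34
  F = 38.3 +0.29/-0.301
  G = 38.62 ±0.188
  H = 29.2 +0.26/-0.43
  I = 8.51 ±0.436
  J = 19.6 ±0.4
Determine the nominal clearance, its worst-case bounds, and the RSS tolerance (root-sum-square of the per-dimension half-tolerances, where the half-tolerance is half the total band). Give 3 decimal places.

Stack each dimension's contribution:
  -A: nom -20.200 → Σnom=-20.200; wc +0.490/-0.450 → slack +0.490/-0.450; half-tol=0.470, Σhalf²=0.220900
  -B: nom -16.000 → Σnom=-36.200; wc +0.032/-0.032 → slack +0.522/-0.482; half-tol=0.032, Σhalf²=0.221924
  +C: nom +25.200 → Σnom=-11.000; wc +0.390/-0.333 → slack +0.912/-0.815; half-tol=0.362, Σhalf²=0.352606
  +D: nom +41.370 → Σnom=30.370; wc +0.300/-0.120 → slack +1.212/-0.935; half-tol=0.210, Σhalf²=0.396706
  +E: nom +30.500 → Σnom=60.870; wc +0.340/-0.340 → slack +1.552/-1.275; half-tol=0.340, Σhalf²=0.512306
  -F: nom -38.300 → Σnom=22.570; wc +0.301/-0.290 → slack +1.853/-1.565; half-tol=0.295, Σhalf²=0.599626
  -G: nom -38.620 → Σnom=-16.050; wc +0.188/-0.188 → slack +2.041/-1.753; half-tol=0.188, Σhalf²=0.634970
  +H: nom +29.200 → Σnom=13.150; wc +0.260/-0.430 → slack +2.301/-2.183; half-tol=0.345, Σhalf²=0.753995
  -I: nom -8.510 → Σnom=4.640; wc +0.436/-0.436 → slack +2.737/-2.619; half-tol=0.436, Σhalf²=0.944091
  +J: nom +19.600 → Σnom=24.240; wc +0.400/-0.400 → slack +3.137/-3.019; half-tol=0.400, Σhalf²=1.104092
Nominal = 24.240. Worst-case = [24.240 - 3.019, 24.240 + 3.137] = [21.221, 27.377]. RSS = √1.104092 = 1.051.

nominal=24.240 wc=[21.221,27.377] rss=1.051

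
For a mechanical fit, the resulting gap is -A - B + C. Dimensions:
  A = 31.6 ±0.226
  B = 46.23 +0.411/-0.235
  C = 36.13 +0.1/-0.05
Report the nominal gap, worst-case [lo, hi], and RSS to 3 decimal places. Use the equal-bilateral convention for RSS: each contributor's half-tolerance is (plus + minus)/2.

nominal=-41.700 wc=[-42.387,-41.139] rss=0.401

Stack each dimension's contribution:
  -A: nom -31.600 → Σnom=-31.600; wc +0.226/-0.226 → slack +0.226/-0.226; half-tol=0.226, Σhalf²=0.051076
  -B: nom -46.230 → Σnom=-77.830; wc +0.235/-0.411 → slack +0.461/-0.637; half-tol=0.323, Σhalf²=0.155405
  +C: nom +36.130 → Σnom=-41.700; wc +0.100/-0.050 → slack +0.561/-0.687; half-tol=0.075, Σhalf²=0.161030
Nominal = -41.700. Worst-case = [-41.700 - 0.687, -41.700 + 0.561] = [-42.387, -41.139]. RSS = √0.161030 = 0.401.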